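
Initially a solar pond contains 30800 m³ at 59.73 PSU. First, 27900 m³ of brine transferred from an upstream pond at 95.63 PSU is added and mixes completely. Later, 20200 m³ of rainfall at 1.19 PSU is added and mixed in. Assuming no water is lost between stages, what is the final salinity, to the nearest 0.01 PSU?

57.44 PSU

By conservation of dissolved salt,
Initial salt = 30,800×59.73 = 1,839,684
After stage 1: salt = 1,839,684 + 27,900×95.63 = 4,507,761; volume = 58,700 m³; S = 76.793 PSU
After stage 2: salt = 4,507,761 + 20,200×1.19 = 4,531,799; volume = 78,900 m³
S = 4,531,799 / 78,900 = 57.4372 PSU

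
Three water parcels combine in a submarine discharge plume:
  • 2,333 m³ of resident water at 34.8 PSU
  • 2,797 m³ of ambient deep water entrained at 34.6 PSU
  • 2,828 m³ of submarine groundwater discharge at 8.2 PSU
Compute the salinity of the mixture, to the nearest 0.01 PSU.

25.28 PSU

By conservation of dissolved salt,
salt = 2,333×34.8 + 2,797×34.6 + 2,828×8.2 = 81,188.4 + 96,776.2 + 23,189.6 = 201,154.2
volume = 2,333 + 2,797 + 2,828 = 7,958 m³
S = 201,154.2 / 7,958 = 25.277 PSU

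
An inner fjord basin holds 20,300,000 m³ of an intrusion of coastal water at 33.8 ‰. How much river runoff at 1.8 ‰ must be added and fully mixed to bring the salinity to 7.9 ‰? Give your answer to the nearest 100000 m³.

Salt balance: 20,300,000×33.8 + V×1.8 = (20,300,000+V)×7.9
686,140,000 + 1.8V = 160,370,000 + 7.9V
525,770,000 = 6.1V
V = 86,191,803.28 m³

86200000 m³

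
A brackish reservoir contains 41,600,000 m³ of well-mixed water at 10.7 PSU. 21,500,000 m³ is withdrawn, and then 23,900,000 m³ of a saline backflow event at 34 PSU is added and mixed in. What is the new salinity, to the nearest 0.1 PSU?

23.4 PSU

Remaining after removal: 20,100,000 m³ at 10.7 PSU (salt = 215,070,000)
After addition: salt = 215,070,000 + 23,900,000×34 = 1,027,670,000; volume = 44,000,000 m³
S = 1,027,670,000 / 44,000,000 = 23.3561 PSU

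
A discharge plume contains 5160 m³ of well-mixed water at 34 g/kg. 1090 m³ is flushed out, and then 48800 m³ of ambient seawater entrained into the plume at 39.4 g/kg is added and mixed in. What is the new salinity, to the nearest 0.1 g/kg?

Remaining after removal: 4,070 m³ at 34 g/kg (salt = 138,380)
After addition: salt = 138,380 + 48,800×39.4 = 2,061,100; volume = 52,870 m³
S = 2,061,100 / 52,870 = 38.9843 g/kg

39.0 g/kg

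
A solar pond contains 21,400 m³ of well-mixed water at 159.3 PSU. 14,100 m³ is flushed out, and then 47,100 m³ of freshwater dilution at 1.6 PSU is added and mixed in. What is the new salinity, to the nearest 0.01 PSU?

Remaining after removal: 7,300 m³ at 159.3 PSU (salt = 1,162,890)
After addition: salt = 1,162,890 + 47,100×1.6 = 1,238,250; volume = 54,400 m³
S = 1,238,250 / 54,400 = 22.7619 PSU

22.76 PSU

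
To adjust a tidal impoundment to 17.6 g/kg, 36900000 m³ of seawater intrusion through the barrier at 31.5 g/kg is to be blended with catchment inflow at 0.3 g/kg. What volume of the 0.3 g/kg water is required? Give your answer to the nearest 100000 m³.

29600000 m³

Salt balance: 36,900,000×31.5 + V×0.3 = (36,900,000+V)×17.6
1,162,350,000 + 0.3V = 649,440,000 + 17.6V
512,910,000 = 17.3V
V = 29,647,976.88 m³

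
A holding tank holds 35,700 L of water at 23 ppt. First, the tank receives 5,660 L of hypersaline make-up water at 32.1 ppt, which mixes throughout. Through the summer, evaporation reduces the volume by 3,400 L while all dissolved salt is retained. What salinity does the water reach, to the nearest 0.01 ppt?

After mixing: salt = 35,700×23 + 5,660×32.1 = 1,002,786; volume = 41,360 L
After evaporation: salt unchanged = 1,002,786; volume = 41,360 − 3,400 = 37,960 L
S = 1,002,786 / 37,960 = 26.4169 ppt

26.42 ppt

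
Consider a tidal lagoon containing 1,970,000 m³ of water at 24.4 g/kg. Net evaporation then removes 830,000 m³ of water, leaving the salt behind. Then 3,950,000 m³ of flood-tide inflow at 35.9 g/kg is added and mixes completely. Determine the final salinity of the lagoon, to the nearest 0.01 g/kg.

37.30 g/kg

After evaporation: salt = 1,970,000×24.4 = 48,068,000; volume = 1,970,000 − 830,000 = 1,140,000 m³
After mixing: salt = 48,068,000 + 3,950,000×35.9 = 189,873,000; volume = 1,140,000 + 3,950,000 = 5,090,000 m³
S = 189,873,000 / 5,090,000 = 37.3031 g/kg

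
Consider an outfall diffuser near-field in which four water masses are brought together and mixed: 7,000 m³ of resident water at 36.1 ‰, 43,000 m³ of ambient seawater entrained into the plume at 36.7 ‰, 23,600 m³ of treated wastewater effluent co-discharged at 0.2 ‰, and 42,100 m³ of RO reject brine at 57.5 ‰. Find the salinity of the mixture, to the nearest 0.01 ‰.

Salt balance:
salt = 7,000×36.1 + 43,000×36.7 + 23,600×0.2 + 42,100×57.5 = 252,700 + 1,578,100 + 4,720 + 2,420,750 = 4,256,270
volume = 7,000 + 43,000 + 23,600 + 42,100 = 115,700 m³
S = 4,256,270 / 115,700 = 36.7871 ‰

36.79 ‰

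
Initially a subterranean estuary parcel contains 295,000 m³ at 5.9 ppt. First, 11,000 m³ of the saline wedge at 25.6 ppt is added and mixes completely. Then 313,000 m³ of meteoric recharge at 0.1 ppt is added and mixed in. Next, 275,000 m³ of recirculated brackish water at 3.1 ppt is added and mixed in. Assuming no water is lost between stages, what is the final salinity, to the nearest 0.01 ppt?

3.25 ppt

Mass of salt is conserved:
Initial salt = 295,000×5.9 = 1,740,500
After stage 1: salt = 1,740,500 + 11,000×25.6 = 2,022,100; volume = 306,000 m³; S = 6.608 ppt
After stage 2: salt = 2,022,100 + 313,000×0.1 = 2,053,400; volume = 619,000 m³; S = 3.317 ppt
After stage 3: salt = 2,053,400 + 275,000×3.1 = 2,905,900; volume = 894,000 m³
S = 2,905,900 / 894,000 = 3.2504 ppt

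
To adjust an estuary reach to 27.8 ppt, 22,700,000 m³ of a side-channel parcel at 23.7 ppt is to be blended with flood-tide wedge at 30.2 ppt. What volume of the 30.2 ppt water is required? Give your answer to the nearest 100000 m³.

38800000 m³

Salt balance: 22,700,000×23.7 + V×30.2 = (22,700,000+V)×27.8
537,990,000 + 30.2V = 631,060,000 + 27.8V
93,070,000 = 2.4V
V = 38,779,166.67 m³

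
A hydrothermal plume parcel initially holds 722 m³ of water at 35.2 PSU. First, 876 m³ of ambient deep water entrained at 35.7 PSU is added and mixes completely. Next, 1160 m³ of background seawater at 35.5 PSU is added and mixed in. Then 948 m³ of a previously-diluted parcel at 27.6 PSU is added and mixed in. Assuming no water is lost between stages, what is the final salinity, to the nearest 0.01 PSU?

By conservation of dissolved salt,
Initial salt = 722×35.2 = 25,414.4
After stage 1: salt = 25,414.4 + 876×35.7 = 56,687.6; volume = 1,598 m³; S = 35.474 PSU
After stage 2: salt = 56,687.6 + 1,160×35.5 = 97,867.6; volume = 2,758 m³; S = 35.485 PSU
After stage 3: salt = 97,867.6 + 948×27.6 = 124,032.4; volume = 3,706 m³
S = 124,032.4 / 3,706 = 33.468 PSU

33.47 PSU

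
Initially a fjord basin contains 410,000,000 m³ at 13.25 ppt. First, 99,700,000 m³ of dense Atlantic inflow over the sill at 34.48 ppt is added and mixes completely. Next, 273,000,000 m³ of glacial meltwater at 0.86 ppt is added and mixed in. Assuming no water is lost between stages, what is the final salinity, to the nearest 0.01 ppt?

11.63 ppt

By conservation of dissolved salt,
Initial salt = 410,000,000×13.25 = 5,432,500,000
After stage 1: salt = 5,432,500,000 + 99,700,000×34.48 = 8,870,156,000; volume = 509,700,000 m³; S = 17.403 ppt
After stage 2: salt = 8,870,156,000 + 273,000,000×0.86 = 9,104,936,000; volume = 782,700,000 m³
S = 9,104,936,000 / 782,700,000 = 11.6327 ppt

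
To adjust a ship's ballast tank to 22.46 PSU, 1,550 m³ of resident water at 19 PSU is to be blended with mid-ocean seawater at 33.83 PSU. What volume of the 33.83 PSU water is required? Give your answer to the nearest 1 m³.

472 m³

Salt balance: 1,550×19 + V×33.83 = (1,550+V)×22.46
29,450 + 33.83V = 34,813 + 22.46V
5,363 = 11.37V
V = 471.68 m³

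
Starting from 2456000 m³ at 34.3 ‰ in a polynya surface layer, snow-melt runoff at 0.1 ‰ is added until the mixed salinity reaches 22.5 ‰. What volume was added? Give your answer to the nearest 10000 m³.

Salt balance: 2,456,000×34.3 + V×0.1 = (2,456,000+V)×22.5
84,240,800 + 0.1V = 55,260,000 + 22.5V
28,980,800 = 22.4V
V = 1,293,785.71 m³

1290000 m³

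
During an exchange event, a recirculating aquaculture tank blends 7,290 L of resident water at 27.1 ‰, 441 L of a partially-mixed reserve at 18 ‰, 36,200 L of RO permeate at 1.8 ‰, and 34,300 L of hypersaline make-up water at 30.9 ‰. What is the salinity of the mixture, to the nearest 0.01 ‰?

Total salt / total volume:
salt = 7,290×27.1 + 441×18 + 36,200×1.8 + 34,300×30.9 = 197,559 + 7,938 + 65,160 + 1,059,870 = 1,330,527
volume = 7,290 + 441 + 36,200 + 34,300 = 78,231 L
S = 1,330,527 / 78,231 = 17.0077 ‰

17.01 ‰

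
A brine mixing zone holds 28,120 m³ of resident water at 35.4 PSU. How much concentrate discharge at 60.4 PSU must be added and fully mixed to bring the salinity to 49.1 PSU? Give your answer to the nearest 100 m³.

Salt balance: 28,120×35.4 + V×60.4 = (28,120+V)×49.1
995,448 + 60.4V = 1,380,692 + 49.1V
385,244 = 11.3V
V = 34,092.39 m³

34100 m³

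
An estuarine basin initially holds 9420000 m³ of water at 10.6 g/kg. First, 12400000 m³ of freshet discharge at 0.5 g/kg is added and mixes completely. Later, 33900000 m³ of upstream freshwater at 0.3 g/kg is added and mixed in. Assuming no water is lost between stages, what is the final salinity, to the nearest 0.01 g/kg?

2.09 g/kg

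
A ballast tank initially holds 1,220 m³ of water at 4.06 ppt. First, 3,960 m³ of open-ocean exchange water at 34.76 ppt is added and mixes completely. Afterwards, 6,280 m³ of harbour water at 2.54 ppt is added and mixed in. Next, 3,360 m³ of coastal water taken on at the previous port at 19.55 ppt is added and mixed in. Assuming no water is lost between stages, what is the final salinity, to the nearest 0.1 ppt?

Salt balance:
Initial salt = 1,220×4.06 = 4,953.2
After stage 1: salt = 4,953.2 + 3,960×34.76 = 142,602.8; volume = 5,180 m³; S = 27.529 ppt
After stage 2: salt = 142,602.8 + 6,280×2.54 = 158,554; volume = 11,460 m³; S = 13.835 ppt
After stage 3: salt = 158,554 + 3,360×19.55 = 224,242; volume = 14,820 m³
S = 224,242 / 14,820 = 15.131 ppt

15.1 ppt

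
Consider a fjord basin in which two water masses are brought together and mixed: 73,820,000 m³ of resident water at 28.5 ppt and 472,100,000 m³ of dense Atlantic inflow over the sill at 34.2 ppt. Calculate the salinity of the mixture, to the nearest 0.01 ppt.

Mass of salt is conserved:
salt = 73,820,000×28.5 + 472,100,000×34.2 = 2,103,870,000 + 16,145,820,000 = 18,249,690,000
volume = 73,820,000 + 472,100,000 = 545,920,000 m³
S = 18,249,690,000 / 545,920,000 = 33.4292 ppt

33.43 ppt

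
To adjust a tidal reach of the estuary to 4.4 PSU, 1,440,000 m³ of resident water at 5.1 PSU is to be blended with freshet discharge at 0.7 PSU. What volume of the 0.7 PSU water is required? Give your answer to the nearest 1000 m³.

272000 m³

Salt balance: 1,440,000×5.1 + V×0.7 = (1,440,000+V)×4.4
7,344,000 + 0.7V = 6,336,000 + 4.4V
1,008,000 = 3.7V
V = 272,432.43 m³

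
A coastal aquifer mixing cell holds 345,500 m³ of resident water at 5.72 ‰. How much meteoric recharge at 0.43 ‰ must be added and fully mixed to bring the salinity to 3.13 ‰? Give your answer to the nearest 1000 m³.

331000 m³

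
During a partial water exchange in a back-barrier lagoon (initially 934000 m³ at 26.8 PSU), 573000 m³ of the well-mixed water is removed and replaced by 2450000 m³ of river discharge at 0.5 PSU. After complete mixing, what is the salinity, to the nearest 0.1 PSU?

3.9 PSU

Remaining after removal: 361,000 m³ at 26.8 PSU (salt = 9,674,800)
After addition: salt = 9,674,800 + 2,450,000×0.5 = 10,899,800; volume = 2,811,000 m³
S = 10,899,800 / 2,811,000 = 3.8776 PSU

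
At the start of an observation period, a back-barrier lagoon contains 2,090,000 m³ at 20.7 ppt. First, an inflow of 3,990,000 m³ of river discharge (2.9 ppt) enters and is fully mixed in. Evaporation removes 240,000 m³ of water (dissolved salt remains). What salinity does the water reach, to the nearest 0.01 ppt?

9.39 ppt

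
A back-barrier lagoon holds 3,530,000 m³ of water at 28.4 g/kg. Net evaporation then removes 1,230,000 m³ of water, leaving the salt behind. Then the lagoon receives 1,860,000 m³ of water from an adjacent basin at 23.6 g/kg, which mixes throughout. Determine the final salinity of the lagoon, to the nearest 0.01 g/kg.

34.65 g/kg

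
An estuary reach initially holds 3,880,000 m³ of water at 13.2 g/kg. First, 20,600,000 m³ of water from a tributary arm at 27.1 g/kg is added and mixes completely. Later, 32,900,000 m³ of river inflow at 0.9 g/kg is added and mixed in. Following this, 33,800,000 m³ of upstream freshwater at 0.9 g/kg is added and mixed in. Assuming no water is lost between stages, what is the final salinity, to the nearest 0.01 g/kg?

7.34 g/kg

Conserving salt mass:
Initial salt = 3,880,000×13.2 = 51,216,000
After stage 1: salt = 51,216,000 + 20,600,000×27.1 = 609,476,000; volume = 24,480,000 m³; S = 24.897 g/kg
After stage 2: salt = 609,476,000 + 32,900,000×0.9 = 639,086,000; volume = 57,380,000 m³; S = 11.138 g/kg
After stage 3: salt = 639,086,000 + 33,800,000×0.9 = 669,506,000; volume = 91,180,000 m³
S = 669,506,000 / 91,180,000 = 7.3427 g/kg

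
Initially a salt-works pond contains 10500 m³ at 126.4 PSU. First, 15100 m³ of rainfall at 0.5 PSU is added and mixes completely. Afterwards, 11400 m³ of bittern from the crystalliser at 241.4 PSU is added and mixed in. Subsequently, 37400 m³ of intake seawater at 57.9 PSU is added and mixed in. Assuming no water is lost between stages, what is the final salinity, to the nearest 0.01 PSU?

84.03 PSU

Total salt / total volume:
Initial salt = 10,500×126.4 = 1,327,200
After stage 1: salt = 1,327,200 + 15,100×0.5 = 1,334,750; volume = 25,600 m³; S = 52.139 PSU
After stage 2: salt = 1,334,750 + 11,400×241.4 = 4,086,710; volume = 37,000 m³; S = 110.452 PSU
After stage 3: salt = 4,086,710 + 37,400×57.9 = 6,252,170; volume = 74,400 m³
S = 6,252,170 / 74,400 = 84.0345 PSU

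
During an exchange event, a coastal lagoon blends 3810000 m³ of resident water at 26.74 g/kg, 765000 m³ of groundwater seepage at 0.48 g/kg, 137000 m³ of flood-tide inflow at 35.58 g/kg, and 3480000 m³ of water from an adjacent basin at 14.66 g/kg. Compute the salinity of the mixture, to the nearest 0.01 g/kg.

Weighted by volume,
salt = 3,810,000×26.74 + 765,000×0.48 + 137,000×35.58 + 3,480,000×14.66 = 101,879,400 + 367,200 + 4,874,460 + 51,016,800 = 158,137,860
volume = 3,810,000 + 765,000 + 137,000 + 3,480,000 = 8,192,000 m³
S = 158,137,860 / 8,192,000 = 19.3039 g/kg

19.30 g/kg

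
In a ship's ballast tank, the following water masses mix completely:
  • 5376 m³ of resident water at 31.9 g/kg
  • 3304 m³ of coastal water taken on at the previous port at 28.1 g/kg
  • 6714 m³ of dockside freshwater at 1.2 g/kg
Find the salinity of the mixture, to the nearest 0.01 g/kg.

17.69 g/kg

Conserving salt mass:
salt = 5,376×31.9 + 3,304×28.1 + 6,714×1.2 = 171,494.4 + 92,842.4 + 8,056.8 = 272,393.6
volume = 5,376 + 3,304 + 6,714 = 15,394 m³
S = 272,393.6 / 15,394 = 17.6948 g/kg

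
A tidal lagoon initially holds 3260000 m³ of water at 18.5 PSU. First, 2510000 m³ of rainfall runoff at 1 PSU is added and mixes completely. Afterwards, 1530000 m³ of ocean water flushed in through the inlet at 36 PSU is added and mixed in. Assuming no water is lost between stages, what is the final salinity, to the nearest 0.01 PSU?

16.15 PSU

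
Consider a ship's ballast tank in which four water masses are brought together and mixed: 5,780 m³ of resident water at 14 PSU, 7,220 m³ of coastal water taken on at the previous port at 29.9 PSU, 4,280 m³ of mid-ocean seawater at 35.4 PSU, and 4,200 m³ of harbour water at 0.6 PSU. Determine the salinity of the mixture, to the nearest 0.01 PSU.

20.99 PSU

Mass of salt is conserved:
salt = 5,780×14 + 7,220×29.9 + 4,280×35.4 + 4,200×0.6 = 80,920 + 215,878 + 151,512 + 2,520 = 450,830
volume = 5,780 + 7,220 + 4,280 + 4,200 = 21,480 m³
S = 450,830 / 21,480 = 20.9884 PSU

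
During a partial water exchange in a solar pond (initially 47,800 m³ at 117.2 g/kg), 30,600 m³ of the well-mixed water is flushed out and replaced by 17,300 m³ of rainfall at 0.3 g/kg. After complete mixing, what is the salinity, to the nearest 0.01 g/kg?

58.58 g/kg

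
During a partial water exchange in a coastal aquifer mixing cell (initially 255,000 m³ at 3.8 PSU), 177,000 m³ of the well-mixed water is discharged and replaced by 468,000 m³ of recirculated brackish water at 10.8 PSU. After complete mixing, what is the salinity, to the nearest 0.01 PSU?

9.80 PSU

Remaining after removal: 78,000 m³ at 3.8 PSU (salt = 296,400)
After addition: salt = 296,400 + 468,000×10.8 = 5,350,800; volume = 546,000 m³
S = 5,350,800 / 546,000 = 9.8 PSU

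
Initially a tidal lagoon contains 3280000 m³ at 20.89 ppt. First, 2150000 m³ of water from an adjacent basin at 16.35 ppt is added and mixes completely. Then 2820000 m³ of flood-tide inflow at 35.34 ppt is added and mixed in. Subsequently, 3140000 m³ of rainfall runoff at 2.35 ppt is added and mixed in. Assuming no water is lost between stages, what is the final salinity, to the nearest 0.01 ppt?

18.50 ppt

Total salt / total volume:
Initial salt = 3,280,000×20.89 = 68,519,200
After stage 1: salt = 68,519,200 + 2,150,000×16.35 = 103,671,700; volume = 5,430,000 m³; S = 19.092 ppt
After stage 2: salt = 103,671,700 + 2,820,000×35.34 = 203,330,500; volume = 8,250,000 m³; S = 24.646 ppt
After stage 3: salt = 203,330,500 + 3,140,000×2.35 = 210,709,500; volume = 11,390,000 m³
S = 210,709,500 / 11,390,000 = 18.4995 ppt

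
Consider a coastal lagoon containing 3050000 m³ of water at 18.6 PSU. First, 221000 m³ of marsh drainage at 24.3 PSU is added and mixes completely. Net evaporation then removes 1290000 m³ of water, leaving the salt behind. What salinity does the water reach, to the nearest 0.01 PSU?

31.35 PSU

After mixing: salt = 3,050,000×18.6 + 221,000×24.3 = 62,100,300; volume = 3,271,000 m³
After evaporation: salt unchanged = 62,100,300; volume = 3,271,000 − 1,290,000 = 1,981,000 m³
S = 62,100,300 / 1,981,000 = 31.348 PSU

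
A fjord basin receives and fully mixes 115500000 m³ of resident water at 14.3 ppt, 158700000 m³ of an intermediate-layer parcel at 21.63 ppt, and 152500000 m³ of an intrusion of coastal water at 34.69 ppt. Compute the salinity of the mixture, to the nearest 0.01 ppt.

24.31 ppt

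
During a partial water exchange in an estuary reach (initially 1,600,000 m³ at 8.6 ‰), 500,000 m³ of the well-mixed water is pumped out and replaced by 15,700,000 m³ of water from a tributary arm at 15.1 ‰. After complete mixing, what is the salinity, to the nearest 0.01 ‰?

14.67 ‰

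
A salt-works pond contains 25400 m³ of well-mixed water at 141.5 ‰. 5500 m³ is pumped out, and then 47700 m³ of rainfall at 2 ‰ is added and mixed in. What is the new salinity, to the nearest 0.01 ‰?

43.07 ‰

Remaining after removal: 19,900 m³ at 141.5 ‰ (salt = 2,815,850)
After addition: salt = 2,815,850 + 47,700×2 = 2,911,250; volume = 67,600 m³
S = 2,911,250 / 67,600 = 43.0658 ‰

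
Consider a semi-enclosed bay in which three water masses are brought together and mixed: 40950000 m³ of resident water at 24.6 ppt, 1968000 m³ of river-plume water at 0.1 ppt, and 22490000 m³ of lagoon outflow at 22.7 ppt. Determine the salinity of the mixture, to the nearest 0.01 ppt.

Conserving salt mass:
salt = 40,950,000×24.6 + 1,968,000×0.1 + 22,490,000×22.7 = 1,007,370,000 + 196,800 + 510,523,000 = 1,518,089,800
volume = 40,950,000 + 1,968,000 + 22,490,000 = 65,408,000 m³
S = 1,518,089,800 / 65,408,000 = 23.2095 ppt

23.21 ppt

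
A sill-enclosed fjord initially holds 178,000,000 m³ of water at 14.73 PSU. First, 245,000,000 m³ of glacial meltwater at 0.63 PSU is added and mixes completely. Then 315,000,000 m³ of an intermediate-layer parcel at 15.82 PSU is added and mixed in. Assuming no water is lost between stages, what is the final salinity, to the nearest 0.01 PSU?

10.51 PSU

Conserving salt mass:
Initial salt = 178,000,000×14.73 = 2,621,940,000
After stage 1: salt = 2,621,940,000 + 245,000,000×0.63 = 2,776,290,000; volume = 423,000,000 m³; S = 6.563 PSU
After stage 2: salt = 2,776,290,000 + 315,000,000×15.82 = 7,759,590,000; volume = 738,000,000 m³
S = 7,759,590,000 / 738,000,000 = 10.5143 PSU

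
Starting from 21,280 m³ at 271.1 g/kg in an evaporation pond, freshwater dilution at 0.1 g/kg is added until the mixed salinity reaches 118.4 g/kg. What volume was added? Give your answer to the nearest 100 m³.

Salt balance: 21,280×271.1 + V×0.1 = (21,280+V)×118.4
5,769,008 + 0.1V = 2,519,552 + 118.4V
3,249,456 = 118.3V
V = 27,467.93 m³

27500 m³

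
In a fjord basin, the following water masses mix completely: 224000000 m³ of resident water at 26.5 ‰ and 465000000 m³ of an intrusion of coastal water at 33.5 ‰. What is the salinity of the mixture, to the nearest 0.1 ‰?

31.2 ‰

By conservation of dissolved salt,
salt = 224,000,000×26.5 + 465,000,000×33.5 = 5,936,000,000 + 15,577,500,000 = 21,513,500,000
volume = 224,000,000 + 465,000,000 = 689,000,000 m³
S = 21,513,500,000 / 689,000,000 = 31.224 ‰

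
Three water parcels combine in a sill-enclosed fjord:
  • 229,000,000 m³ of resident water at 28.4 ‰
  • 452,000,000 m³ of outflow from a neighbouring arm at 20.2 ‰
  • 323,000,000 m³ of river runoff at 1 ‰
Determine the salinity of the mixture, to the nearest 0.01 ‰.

15.89 ‰

Weighted by volume,
salt = 229,000,000×28.4 + 452,000,000×20.2 + 323,000,000×1 = 6,503,600,000 + 9,130,400,000 + 323,000,000 = 15,957,000,000
volume = 229,000,000 + 452,000,000 + 323,000,000 = 1,004,000,000 m³
S = 15,957,000,000 / 1,004,000,000 = 15.8934 ‰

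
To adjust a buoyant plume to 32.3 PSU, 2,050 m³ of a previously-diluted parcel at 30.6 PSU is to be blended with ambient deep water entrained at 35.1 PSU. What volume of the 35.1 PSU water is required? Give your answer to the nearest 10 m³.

1240 m³

Salt balance: 2,050×30.6 + V×35.1 = (2,050+V)×32.3
62,730 + 35.1V = 66,215 + 32.3V
3,485 = 2.8V
V = 1,244.64 m³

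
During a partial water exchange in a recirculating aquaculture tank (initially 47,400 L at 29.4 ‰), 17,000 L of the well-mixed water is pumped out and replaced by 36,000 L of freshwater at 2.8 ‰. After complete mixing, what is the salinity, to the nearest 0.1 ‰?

Remaining after removal: 30,400 L at 29.4 ‰ (salt = 893,760)
After addition: salt = 893,760 + 36,000×2.8 = 994,560; volume = 66,400 L
S = 994,560 / 66,400 = 14.9783 ‰

15.0 ‰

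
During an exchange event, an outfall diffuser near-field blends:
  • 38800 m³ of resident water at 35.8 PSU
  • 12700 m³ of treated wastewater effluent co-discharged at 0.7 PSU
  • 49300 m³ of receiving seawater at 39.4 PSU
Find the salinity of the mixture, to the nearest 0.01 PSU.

Mass of salt is conserved:
salt = 38,800×35.8 + 12,700×0.7 + 49,300×39.4 = 1,389,040 + 8,890 + 1,942,420 = 3,340,350
volume = 38,800 + 12,700 + 49,300 = 100,800 m³
S = 3,340,350 / 100,800 = 33.1384 PSU

33.14 PSU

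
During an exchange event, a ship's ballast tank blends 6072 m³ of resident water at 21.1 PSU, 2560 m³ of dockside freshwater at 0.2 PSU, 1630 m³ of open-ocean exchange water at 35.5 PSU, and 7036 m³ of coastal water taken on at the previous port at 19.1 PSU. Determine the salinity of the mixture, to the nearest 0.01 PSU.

18.55 PSU

By conservation of dissolved salt,
salt = 6,072×21.1 + 2,560×0.2 + 1,630×35.5 + 7,036×19.1 = 128,119.2 + 512 + 57,865 + 134,387.6 = 320,883.8
volume = 6,072 + 2,560 + 1,630 + 7,036 = 17,298 m³
S = 320,883.8 / 17,298 = 18.5503 PSU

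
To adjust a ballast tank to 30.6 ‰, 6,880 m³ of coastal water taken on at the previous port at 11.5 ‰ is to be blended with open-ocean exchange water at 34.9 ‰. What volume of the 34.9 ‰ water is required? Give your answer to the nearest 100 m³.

Salt balance: 6,880×11.5 + V×34.9 = (6,880+V)×30.6
79,120 + 34.9V = 210,528 + 30.6V
131,408 = 4.3V
V = 30,560 m³

30600 m³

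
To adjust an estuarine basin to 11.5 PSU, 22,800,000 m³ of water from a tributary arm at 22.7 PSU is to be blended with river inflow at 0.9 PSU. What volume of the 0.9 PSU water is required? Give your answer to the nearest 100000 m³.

24100000 m³

Salt balance: 22,800,000×22.7 + V×0.9 = (22,800,000+V)×11.5
517,560,000 + 0.9V = 262,200,000 + 11.5V
255,360,000 = 10.6V
V = 24,090,566.04 m³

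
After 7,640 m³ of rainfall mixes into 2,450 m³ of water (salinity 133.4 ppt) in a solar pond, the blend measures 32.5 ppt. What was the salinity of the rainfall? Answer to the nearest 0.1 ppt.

0.1 ppt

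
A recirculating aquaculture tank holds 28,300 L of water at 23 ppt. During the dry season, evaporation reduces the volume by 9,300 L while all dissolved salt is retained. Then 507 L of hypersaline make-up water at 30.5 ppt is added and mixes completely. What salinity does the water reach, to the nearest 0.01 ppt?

After evaporation: salt = 28,300×23 = 650,900; volume = 28,300 − 9,300 = 19,000 L
After mixing: salt = 650,900 + 507×30.5 = 666,363.5; volume = 19,000 + 507 = 19,507 L
S = 666,363.5 / 19,507 = 34.1602 ppt

34.16 ppt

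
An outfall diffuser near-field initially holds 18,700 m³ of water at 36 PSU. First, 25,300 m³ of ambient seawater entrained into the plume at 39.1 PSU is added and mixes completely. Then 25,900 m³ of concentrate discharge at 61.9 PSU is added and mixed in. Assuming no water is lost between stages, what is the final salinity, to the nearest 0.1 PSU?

By conservation of dissolved salt,
Initial salt = 18,700×36 = 673,200
After stage 1: salt = 673,200 + 25,300×39.1 = 1,662,430; volume = 44,000 m³; S = 37.783 PSU
After stage 2: salt = 1,662,430 + 25,900×61.9 = 3,265,640; volume = 69,900 m³
S = 3,265,640 / 69,900 = 46.7187 PSU

46.7 PSU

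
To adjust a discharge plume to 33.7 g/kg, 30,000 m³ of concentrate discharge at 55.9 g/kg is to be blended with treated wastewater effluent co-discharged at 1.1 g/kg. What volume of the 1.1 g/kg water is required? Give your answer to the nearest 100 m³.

20400 m³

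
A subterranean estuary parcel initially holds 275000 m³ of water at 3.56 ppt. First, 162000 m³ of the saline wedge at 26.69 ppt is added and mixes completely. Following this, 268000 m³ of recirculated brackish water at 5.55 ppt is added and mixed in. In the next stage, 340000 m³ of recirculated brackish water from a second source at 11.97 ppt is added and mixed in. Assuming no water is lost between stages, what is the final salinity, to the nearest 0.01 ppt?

10.39 ppt

Total salt / total volume:
Initial salt = 275,000×3.56 = 979,000
After stage 1: salt = 979,000 + 162,000×26.69 = 5,302,780; volume = 437,000 m³; S = 12.135 ppt
After stage 2: salt = 5,302,780 + 268,000×5.55 = 6,790,180; volume = 705,000 m³; S = 9.631 ppt
After stage 3: salt = 6,790,180 + 340,000×11.97 = 10,859,980; volume = 1,045,000 m³
S = 10,859,980 / 1,045,000 = 10.3923 ppt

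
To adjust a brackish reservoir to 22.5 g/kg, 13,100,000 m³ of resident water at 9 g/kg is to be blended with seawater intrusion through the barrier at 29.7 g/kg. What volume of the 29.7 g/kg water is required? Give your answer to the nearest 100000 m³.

Salt balance: 13,100,000×9 + V×29.7 = (13,100,000+V)×22.5
117,900,000 + 29.7V = 294,750,000 + 22.5V
176,850,000 = 7.2V
V = 24,562,500 m³

24600000 m³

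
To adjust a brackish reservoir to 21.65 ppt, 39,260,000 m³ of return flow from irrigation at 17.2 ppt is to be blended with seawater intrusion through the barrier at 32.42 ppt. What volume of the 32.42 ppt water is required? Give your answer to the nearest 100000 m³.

Salt balance: 39,260,000×17.2 + V×32.42 = (39,260,000+V)×21.65
675,272,000 + 32.42V = 849,979,000 + 21.65V
174,707,000 = 10.77V
V = 16,221,634.17 m³

16200000 m³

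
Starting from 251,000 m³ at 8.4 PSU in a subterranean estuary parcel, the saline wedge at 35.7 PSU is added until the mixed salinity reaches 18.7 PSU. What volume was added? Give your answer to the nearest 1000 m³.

152000 m³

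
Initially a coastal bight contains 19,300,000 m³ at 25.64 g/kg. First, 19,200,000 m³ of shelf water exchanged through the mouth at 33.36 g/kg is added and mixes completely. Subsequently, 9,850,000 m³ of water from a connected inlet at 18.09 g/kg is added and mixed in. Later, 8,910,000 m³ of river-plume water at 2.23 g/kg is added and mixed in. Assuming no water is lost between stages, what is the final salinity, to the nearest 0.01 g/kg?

Salt balance:
Initial salt = 19,300,000×25.64 = 494,852,000
After stage 1: salt = 494,852,000 + 19,200,000×33.36 = 1,135,364,000; volume = 38,500,000 m³; S = 29.49 g/kg
After stage 2: salt = 1,135,364,000 + 9,850,000×18.09 = 1,313,550,500; volume = 48,350,000 m³; S = 27.168 g/kg
After stage 3: salt = 1,313,550,500 + 8,910,000×2.23 = 1,333,419,800; volume = 57,260,000 m³
S = 1,333,419,800 / 57,260,000 = 23.2871 g/kg

23.29 g/kg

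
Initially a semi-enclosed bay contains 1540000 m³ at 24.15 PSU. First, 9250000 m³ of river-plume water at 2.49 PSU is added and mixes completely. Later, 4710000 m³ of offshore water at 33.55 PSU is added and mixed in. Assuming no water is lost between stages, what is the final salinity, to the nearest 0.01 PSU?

14.08 PSU

Mass of salt is conserved:
Initial salt = 1,540,000×24.15 = 37,191,000
After stage 1: salt = 37,191,000 + 9,250,000×2.49 = 60,223,500; volume = 10,790,000 m³; S = 5.581 PSU
After stage 2: salt = 60,223,500 + 4,710,000×33.55 = 218,244,000; volume = 15,500,000 m³
S = 218,244,000 / 15,500,000 = 14.0803 PSU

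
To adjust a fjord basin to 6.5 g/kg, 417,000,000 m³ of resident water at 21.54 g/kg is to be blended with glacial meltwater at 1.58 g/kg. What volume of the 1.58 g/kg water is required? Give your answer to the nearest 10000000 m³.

Salt balance: 417,000,000×21.54 + V×1.58 = (417,000,000+V)×6.5
8,982,180,000 + 1.58V = 2,710,500,000 + 6.5V
6,271,680,000 = 4.92V
V = 1,274,731,707.32 m³

1270000000 m³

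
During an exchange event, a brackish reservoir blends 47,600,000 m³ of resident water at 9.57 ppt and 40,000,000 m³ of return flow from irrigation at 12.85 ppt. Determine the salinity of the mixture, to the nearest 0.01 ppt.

By conservation of dissolved salt,
salt = 47,600,000×9.57 + 40,000,000×12.85 = 455,532,000 + 514,000,000 = 969,532,000
volume = 47,600,000 + 40,000,000 = 87,600,000 m³
S = 969,532,000 / 87,600,000 = 11.0677 ppt

11.07 ppt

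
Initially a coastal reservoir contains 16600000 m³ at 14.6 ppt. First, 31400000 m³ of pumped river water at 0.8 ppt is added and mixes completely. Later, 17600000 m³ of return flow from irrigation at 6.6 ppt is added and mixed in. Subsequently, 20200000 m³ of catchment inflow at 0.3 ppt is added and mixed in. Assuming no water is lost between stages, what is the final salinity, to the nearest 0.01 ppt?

4.54 ppt

Salt balance:
Initial salt = 16,600,000×14.6 = 242,360,000
After stage 1: salt = 242,360,000 + 31,400,000×0.8 = 267,480,000; volume = 48,000,000 m³; S = 5.573 ppt
After stage 2: salt = 267,480,000 + 17,600,000×6.6 = 383,640,000; volume = 65,600,000 m³; S = 5.848 ppt
After stage 3: salt = 383,640,000 + 20,200,000×0.3 = 389,700,000; volume = 85,800,000 m³
S = 389,700,000 / 85,800,000 = 4.542 ppt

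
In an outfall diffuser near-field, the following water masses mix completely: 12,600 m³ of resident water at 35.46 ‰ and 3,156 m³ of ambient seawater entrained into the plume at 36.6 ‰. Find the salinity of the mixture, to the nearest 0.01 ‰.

Salt balance:
salt = 12,600×35.46 + 3,156×36.6 = 446,796 + 115,509.6 = 562,305.6
volume = 12,600 + 3,156 = 15,756 m³
S = 562,305.6 / 15,756 = 35.6883 ‰

35.69 ‰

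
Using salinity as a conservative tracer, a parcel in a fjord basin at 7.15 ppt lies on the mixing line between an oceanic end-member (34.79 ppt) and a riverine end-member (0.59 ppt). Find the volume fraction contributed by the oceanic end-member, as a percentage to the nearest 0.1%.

19.2%

Let g be the oceanic fraction. Salt balance per unit volume:
g×34.79 + (1−g)×0.59 = 7.15
g = (7.15 − 0.59) / (34.79 − 0.59) = 6.56/34.2 = 0.1918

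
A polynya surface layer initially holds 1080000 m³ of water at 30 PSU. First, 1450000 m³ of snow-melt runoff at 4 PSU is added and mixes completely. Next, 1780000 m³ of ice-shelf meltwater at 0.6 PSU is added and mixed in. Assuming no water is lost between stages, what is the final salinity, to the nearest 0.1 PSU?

9.1 PSU

Mass of salt is conserved:
Initial salt = 1,080,000×30 = 32,400,000
After stage 1: salt = 32,400,000 + 1,450,000×4 = 38,200,000; volume = 2,530,000 m³; S = 15.099 PSU
After stage 2: salt = 38,200,000 + 1,780,000×0.6 = 39,268,000; volume = 4,310,000 m³
S = 39,268,000 / 4,310,000 = 9.1109 PSU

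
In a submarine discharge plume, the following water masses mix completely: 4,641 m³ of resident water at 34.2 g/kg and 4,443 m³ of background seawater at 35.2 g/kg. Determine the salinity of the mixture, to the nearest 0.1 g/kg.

34.7 g/kg

Mass of salt is conserved:
salt = 4,641×34.2 + 4,443×35.2 = 158,722.2 + 156,393.6 = 315,115.8
volume = 4,641 + 4,443 = 9,084 m³
S = 315,115.8 / 9,084 = 34.689 g/kg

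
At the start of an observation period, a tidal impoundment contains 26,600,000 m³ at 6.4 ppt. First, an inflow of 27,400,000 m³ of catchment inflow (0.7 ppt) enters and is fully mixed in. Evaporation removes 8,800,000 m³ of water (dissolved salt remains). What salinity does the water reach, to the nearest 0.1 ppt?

4.2 ppt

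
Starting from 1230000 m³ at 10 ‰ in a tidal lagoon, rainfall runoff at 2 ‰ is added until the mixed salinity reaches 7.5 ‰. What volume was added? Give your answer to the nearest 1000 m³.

Salt balance: 1,230,000×10 + V×2 = (1,230,000+V)×7.5
12,300,000 + 2V = 9,225,000 + 7.5V
3,075,000 = 5.5V
V = 559,090.91 m³

559000 m³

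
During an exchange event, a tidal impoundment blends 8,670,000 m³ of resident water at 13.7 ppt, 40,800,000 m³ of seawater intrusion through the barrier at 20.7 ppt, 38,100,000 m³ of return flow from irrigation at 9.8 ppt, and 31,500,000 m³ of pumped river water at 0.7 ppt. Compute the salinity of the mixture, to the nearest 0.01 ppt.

11.41 ppt

Weighted by volume,
salt = 8,670,000×13.7 + 40,800,000×20.7 + 38,100,000×9.8 + 31,500,000×0.7 = 118,779,000 + 844,560,000 + 373,380,000 + 22,050,000 = 1,358,769,000
volume = 8,670,000 + 40,800,000 + 38,100,000 + 31,500,000 = 119,070,000 m³
S = 1,358,769,000 / 119,070,000 = 11.4115 ppt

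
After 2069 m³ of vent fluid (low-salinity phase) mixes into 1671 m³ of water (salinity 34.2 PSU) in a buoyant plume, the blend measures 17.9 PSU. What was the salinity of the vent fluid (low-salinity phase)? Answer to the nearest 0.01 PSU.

4.74 PSU

Salt balance: 1,671×34.2 + 2,069×S = 3,740×17.9
57,148.2 + 2,069·S = 66,946
S = (66,946 − 57,148.2) / 2,069 = 4.7355 PSU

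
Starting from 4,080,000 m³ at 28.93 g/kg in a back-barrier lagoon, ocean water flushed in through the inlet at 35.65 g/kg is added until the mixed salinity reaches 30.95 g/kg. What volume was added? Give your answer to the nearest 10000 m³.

1750000 m³

Salt balance: 4,080,000×28.93 + V×35.65 = (4,080,000+V)×30.95
118,034,400 + 35.65V = 126,276,000 + 30.95V
8,241,600 = 4.7V
V = 1,753,531.91 m³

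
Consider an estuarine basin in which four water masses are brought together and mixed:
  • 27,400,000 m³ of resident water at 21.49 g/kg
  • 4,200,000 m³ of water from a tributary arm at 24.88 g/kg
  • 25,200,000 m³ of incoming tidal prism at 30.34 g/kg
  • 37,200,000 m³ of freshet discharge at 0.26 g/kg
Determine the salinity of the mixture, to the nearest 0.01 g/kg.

15.61 g/kg

Mass of salt is conserved:
salt = 27,400,000×21.49 + 4,200,000×24.88 + 25,200,000×30.34 + 37,200,000×0.26 = 588,826,000 + 104,496,000 + 764,568,000 + 9,672,000 = 1,467,562,000
volume = 27,400,000 + 4,200,000 + 25,200,000 + 37,200,000 = 94,000,000 m³
S = 1,467,562,000 / 94,000,000 = 15.6124 g/kg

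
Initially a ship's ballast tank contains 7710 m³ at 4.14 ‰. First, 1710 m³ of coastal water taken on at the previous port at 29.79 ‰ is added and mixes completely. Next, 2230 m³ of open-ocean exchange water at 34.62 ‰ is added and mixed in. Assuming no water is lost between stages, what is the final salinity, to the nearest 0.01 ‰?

13.74 ‰

Total salt / total volume:
Initial salt = 7,710×4.14 = 31,919.4
After stage 1: salt = 31,919.4 + 1,710×29.79 = 82,860.3; volume = 9,420 m³; S = 8.796 ‰
After stage 2: salt = 82,860.3 + 2,230×34.62 = 160,062.9; volume = 11,650 m³
S = 160,062.9 / 11,650 = 13.7393 ‰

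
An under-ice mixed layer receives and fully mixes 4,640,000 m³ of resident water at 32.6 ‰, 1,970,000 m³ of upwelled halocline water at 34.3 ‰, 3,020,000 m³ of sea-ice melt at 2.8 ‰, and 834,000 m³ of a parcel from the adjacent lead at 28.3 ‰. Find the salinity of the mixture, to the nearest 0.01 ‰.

23.98 ‰

Salt balance:
salt = 4,640,000×32.6 + 1,970,000×34.3 + 3,020,000×2.8 + 834,000×28.3 = 151,264,000 + 67,571,000 + 8,456,000 + 23,602,200 = 250,893,200
volume = 4,640,000 + 1,970,000 + 3,020,000 + 834,000 = 10,464,000 m³
S = 250,893,200 / 10,464,000 = 23.9768 ‰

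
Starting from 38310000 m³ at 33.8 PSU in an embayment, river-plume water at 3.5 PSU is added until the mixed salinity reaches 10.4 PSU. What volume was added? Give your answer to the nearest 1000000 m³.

Salt balance: 38,310,000×33.8 + V×3.5 = (38,310,000+V)×10.4
1,294,878,000 + 3.5V = 398,424,000 + 10.4V
896,454,000 = 6.9V
V = 129,920,869.57 m³

130000000 m³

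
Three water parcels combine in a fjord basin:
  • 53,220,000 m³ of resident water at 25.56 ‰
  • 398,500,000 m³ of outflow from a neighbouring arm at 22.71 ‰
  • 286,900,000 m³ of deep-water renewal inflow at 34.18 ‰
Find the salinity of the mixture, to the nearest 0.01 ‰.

27.37 ‰

Total salt / total volume:
salt = 53,220,000×25.56 + 398,500,000×22.71 + 286,900,000×34.18 = 1,360,303,200 + 9,049,935,000 + 9,806,242,000 = 20,216,480,200
volume = 53,220,000 + 398,500,000 + 286,900,000 = 738,620,000 m³
S = 20,216,480,200 / 738,620,000 = 27.3706 ‰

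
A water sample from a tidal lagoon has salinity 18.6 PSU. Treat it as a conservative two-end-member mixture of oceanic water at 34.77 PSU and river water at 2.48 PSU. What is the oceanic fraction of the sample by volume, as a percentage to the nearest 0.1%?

49.9%

Let g be the oceanic fraction. Salt balance per unit volume:
g×34.77 + (1−g)×2.48 = 18.6
g = (18.6 − 2.48) / (34.77 − 2.48) = 16.12/32.29 = 0.4992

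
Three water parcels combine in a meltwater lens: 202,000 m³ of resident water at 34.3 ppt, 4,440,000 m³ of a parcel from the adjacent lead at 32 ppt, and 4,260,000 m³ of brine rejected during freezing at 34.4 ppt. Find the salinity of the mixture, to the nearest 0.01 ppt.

Weighted by volume,
salt = 202,000×34.3 + 4,440,000×32 + 4,260,000×34.4 = 6,928,600 + 142,080,000 + 146,544,000 = 295,552,600
volume = 202,000 + 4,440,000 + 4,260,000 = 8,902,000 m³
S = 295,552,600 / 8,902,000 = 33.2007 ppt

33.20 ppt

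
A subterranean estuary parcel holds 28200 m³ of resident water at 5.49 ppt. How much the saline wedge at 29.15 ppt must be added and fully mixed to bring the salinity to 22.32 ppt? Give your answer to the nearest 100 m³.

69500 m³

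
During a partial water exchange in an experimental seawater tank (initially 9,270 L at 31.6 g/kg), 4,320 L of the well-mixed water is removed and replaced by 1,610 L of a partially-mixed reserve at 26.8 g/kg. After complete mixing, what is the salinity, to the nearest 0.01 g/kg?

Remaining after removal: 4,950 L at 31.6 g/kg (salt = 156,420)
After addition: salt = 156,420 + 1,610×26.8 = 199,568; volume = 6,560 L
S = 199,568 / 6,560 = 30.422 g/kg

30.42 g/kg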